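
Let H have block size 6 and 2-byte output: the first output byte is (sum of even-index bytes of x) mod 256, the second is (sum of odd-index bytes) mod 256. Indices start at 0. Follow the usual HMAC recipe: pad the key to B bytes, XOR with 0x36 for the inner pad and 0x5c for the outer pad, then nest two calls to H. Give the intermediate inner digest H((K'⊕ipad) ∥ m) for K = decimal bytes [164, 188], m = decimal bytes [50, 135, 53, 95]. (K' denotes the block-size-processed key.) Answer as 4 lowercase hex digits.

65dc

Key decimal bytes [164, 188] = a4 bc is 2 bytes ≤ B = 6; zero-pad to 6 bytes: K' = a4 bc 00 00 00 00.
K' ⊕ ipad = 92 8a 36 36 36 36.
Inner input = 92 8a 36 36 36 36 ∥ 32 87 35 5f.
Inner hash: even-index sum = 357 mod 256 = 101; odd-index sum = 476 mod 256 = 220 → 65 dc.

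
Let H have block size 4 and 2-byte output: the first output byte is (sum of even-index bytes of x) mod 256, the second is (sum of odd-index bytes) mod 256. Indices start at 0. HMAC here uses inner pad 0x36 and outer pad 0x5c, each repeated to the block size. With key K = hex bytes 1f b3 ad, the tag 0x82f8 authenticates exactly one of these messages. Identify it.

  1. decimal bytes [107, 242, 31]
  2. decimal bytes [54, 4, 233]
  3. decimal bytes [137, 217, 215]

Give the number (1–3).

Key hex bytes 1f b3 ad is 3 bytes ≤ B = 4; zero-pad to 4 bytes: K' = 1f b3 ad 00.
K' ⊕ ipad = 29 85 9b 36; K' ⊕ opad = 43 ef f1 5c.
m1: inner = H(29 85 9b 36 6b f2 1f) = 4e ad; tag = H(43 ef f1 5c 4e ad) = 82f8 ← matches
m2: inner = H(29 85 9b 36 36 04 e9) = e3 bf; tag = H(43 ef f1 5c e3 bf) = 170a
m3: inner = H(29 85 9b 36 89 d9 d7) = 24 94; tag = H(43 ef f1 5c 24 94) = 58df

1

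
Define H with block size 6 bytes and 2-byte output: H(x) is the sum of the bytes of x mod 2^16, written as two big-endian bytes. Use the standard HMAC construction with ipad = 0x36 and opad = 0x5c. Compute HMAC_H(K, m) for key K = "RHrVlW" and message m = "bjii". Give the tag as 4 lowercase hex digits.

0177

Key "RHrVlW" = 52 48 72 56 6c 57 is exactly B = 6 bytes: K' = 52 48 72 56 6c 57.
K' ⊕ ipad = 64 7e 44 60 5a 61.  K' ⊕ opad = 0e 14 2e 0a 30 0b.
Inner input = (K'⊕ipad) ∥ m = 64 7e 44 60 5a 61 ∥ 62 6a 69 69.
Inner hash: sum = 100+126+68+96+90+97+98+106+105+105 = 991 → 03 df.
Outer input = (K'⊕opad) ∥ inner = 0e 14 2e 0a 30 0b ∥ 03 df.
Outer hash (tag): sum = 14+20+46+10+48+11+3+223 = 375 → 01 77.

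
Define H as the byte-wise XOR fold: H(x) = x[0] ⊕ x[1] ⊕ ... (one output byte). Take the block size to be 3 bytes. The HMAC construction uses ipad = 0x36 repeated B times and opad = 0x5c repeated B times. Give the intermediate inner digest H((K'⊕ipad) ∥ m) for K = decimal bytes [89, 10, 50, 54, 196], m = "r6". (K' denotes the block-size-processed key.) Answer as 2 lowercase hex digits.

e1

Key decimal bytes [89, 10, 50, 54, 196] = 59 0a 32 36 c4 is 5 bytes > B = 3, so hash it first: H(key) = 93, then zero-pad to 3 bytes: K' = 93 00 00.
K' ⊕ ipad = a5 36 36.
Inner input = a5 36 36 ∥ 72 36.
Inner hash: XOR a5⊕36⊕36⊕72⊕36 = e1.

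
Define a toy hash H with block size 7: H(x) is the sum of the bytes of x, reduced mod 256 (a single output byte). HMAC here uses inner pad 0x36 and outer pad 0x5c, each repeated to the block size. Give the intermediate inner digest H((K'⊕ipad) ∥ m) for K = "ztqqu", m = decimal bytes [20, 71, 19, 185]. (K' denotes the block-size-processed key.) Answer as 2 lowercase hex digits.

f2

Key "ztqqu" = 7a 74 71 71 75 is 5 bytes ≤ B = 7; zero-pad to 7 bytes: K' = 7a 74 71 71 75 00 00.
K' ⊕ ipad = 4c 42 47 47 43 36 36.
Inner input = 4c 42 47 47 43 36 36 ∥ 14 47 13 b9.
Inner hash: sum = 76+66+71+71+67+54+54+20+71+19+185 = 754; mod 256 = 242 → f2.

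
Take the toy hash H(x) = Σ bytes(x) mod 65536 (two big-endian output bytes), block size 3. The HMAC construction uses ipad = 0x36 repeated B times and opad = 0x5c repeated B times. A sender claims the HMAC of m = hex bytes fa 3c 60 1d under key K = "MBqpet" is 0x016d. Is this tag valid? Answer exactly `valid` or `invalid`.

valid

Key "MBqpet" = 4d 42 71 70 65 74 is 6 bytes > B = 3, so hash it first: H(key) = 02 49, then zero-pad to 3 bytes: K' = 02 49 00.
K' ⊕ ipad = 34 7f 36; K' ⊕ opad = 5e 15 5c.
Inner hash: sum = 52+127+54+250+60+96+29 = 668 → 02 9c.
Outer hash (recomputed tag): sum = 94+21+92+2+156 = 365 → 01 6d.
Recomputed tag = 016d; claimed = 016d → match.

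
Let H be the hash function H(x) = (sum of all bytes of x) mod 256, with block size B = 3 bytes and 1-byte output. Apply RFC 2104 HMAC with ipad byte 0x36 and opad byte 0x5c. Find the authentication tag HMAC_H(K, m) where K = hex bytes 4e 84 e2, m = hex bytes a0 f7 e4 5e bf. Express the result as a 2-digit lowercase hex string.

Key hex bytes 4e 84 e2 is exactly B = 3 bytes: K' = 4e 84 e2.
K' ⊕ ipad = 78 b2 d4.  K' ⊕ opad = 12 d8 be.
Inner input = (K'⊕ipad) ∥ m = 78 b2 d4 ∥ a0 f7 e4 5e bf.
Inner hash: sum = 120+178+212+160+247+228+94+191 = 1430; mod 256 = 150 → 96.
Outer input = (K'⊕opad) ∥ inner = 12 d8 be ∥ 96.
Outer hash (tag): sum = 18+216+190+150 = 574; mod 256 = 62 → 3e.

3e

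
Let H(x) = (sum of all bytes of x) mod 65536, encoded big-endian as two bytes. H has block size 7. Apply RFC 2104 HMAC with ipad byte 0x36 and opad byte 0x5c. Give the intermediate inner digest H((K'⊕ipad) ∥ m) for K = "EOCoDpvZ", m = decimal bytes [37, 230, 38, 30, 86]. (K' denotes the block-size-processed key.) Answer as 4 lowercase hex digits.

03e3

Key "EOCoDpvZ" = 45 4f 43 6f 44 70 76 5a is 8 bytes > B = 7, so hash it first: H(key) = 02 ca, then zero-pad to 7 bytes: K' = 02 ca 00 00 00 00 00.
K' ⊕ ipad = 34 fc 36 36 36 36 36.
Inner input = 34 fc 36 36 36 36 36 ∥ 25 e6 26 1e 56.
Inner hash: sum = 52+252+54+54+54+54+54+37+230+38+30+86 = 995 → 03 e3.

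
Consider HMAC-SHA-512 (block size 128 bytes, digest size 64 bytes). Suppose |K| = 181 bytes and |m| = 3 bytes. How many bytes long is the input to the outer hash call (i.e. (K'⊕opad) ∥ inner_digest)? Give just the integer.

192

Key is 181 > 128 bytes, so it is hashed to 64 bytes then zero-padded to 128: |K'| = 128.
Outer input = (K'⊕opad) ∥ H(inner) → 128 + 64 = 192 bytes.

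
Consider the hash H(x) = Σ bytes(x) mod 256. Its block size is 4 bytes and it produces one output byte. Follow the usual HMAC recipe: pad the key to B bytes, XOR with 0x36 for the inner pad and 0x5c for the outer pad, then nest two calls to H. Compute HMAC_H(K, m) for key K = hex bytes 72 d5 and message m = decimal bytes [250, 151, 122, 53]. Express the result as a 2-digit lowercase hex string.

Key hex bytes 72 d5 is 2 bytes ≤ B = 4; zero-pad to 4 bytes: K' = 72 d5 00 00.
K' ⊕ ipad = 44 e3 36 36.  K' ⊕ opad = 2e 89 5c 5c.
Inner input = (K'⊕ipad) ∥ m = 44 e3 36 36 ∥ fa 97 7a 35.
Inner hash: sum = 68+227+54+54+250+151+122+53 = 979; mod 256 = 211 → d3.
Outer input = (K'⊕opad) ∥ inner = 2e 89 5c 5c ∥ d3.
Outer hash (tag): sum = 46+137+92+92+211 = 578; mod 256 = 66 → 42.

42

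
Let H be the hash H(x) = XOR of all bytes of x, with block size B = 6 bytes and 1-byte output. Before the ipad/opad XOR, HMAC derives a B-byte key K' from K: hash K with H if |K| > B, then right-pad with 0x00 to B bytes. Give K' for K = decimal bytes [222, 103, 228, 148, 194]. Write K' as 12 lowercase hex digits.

de67e494c200

Key decimal bytes [222, 103, 228, 148, 194] = de 67 e4 94 c2 is 5 bytes ≤ B = 6; zero-pad to 6 bytes: K' = de 67 e4 94 c2 00.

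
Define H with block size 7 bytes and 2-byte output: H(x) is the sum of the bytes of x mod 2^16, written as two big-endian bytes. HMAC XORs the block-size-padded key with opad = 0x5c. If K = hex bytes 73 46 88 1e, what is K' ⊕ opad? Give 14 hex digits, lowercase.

2f1ad4425c5c5c

Key hex bytes 73 46 88 1e is 4 bytes ≤ B = 7; zero-pad to 7 bytes: K' = 73 46 88 1e 00 00 00.
XOR each byte with 0x5c: 73⊕5c=2f, 46⊕5c=1a, 88⊕5c=d4, 1e⊕5c=42, 00⊕5c=5c, 00⊕5c=5c, 00⊕5c=5c.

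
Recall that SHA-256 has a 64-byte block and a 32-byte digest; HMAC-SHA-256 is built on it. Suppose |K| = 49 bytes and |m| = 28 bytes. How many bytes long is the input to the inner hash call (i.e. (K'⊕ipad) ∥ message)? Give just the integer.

Key is 49 ≤ 64 bytes, zero-padded: |K'| = 64.
Inner input = (K'⊕ipad) ∥ m → 64 + 28 = 92 bytes.

92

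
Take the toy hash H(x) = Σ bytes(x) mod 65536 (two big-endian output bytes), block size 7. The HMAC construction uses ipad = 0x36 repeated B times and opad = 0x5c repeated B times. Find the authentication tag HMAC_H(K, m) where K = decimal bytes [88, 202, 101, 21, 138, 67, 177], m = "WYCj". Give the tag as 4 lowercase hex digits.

03f7

Key decimal bytes [88, 202, 101, 21, 138, 67, 177] = 58 ca 65 15 8a 43 b1 is exactly B = 7 bytes: K' = 58 ca 65 15 8a 43 b1.
K' ⊕ ipad = 6e fc 53 23 bc 75 87.  K' ⊕ opad = 04 96 39 49 d6 1f ed.
Inner input = (K'⊕ipad) ∥ m = 6e fc 53 23 bc 75 87 ∥ 57 59 43 6a.
Inner hash: sum = 110+252+83+35+188+117+135+87+89+67+106 = 1269 → 04 f5.
Outer input = (K'⊕opad) ∥ inner = 04 96 39 49 d6 1f ed ∥ 04 f5.
Outer hash (tag): sum = 4+150+57+73+214+31+237+4+245 = 1015 → 03 f7.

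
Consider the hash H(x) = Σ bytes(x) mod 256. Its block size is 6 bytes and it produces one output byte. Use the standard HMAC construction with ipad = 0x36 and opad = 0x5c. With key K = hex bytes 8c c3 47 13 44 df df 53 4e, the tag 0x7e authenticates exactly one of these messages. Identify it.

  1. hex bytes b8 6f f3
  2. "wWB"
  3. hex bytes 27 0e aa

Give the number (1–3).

1

Key hex bytes 8c c3 47 13 44 df df 53 4e is 9 bytes > B = 6, so hash it first: H(key) = 4c, then zero-pad to 6 bytes: K' = 4c 00 00 00 00 00.
K' ⊕ ipad = 7a 36 36 36 36 36; K' ⊕ opad = 10 5c 5c 5c 5c 5c.
m1: inner = H(7a 36 36 36 36 36 b8 6f f3) = a2; tag = H(10 5c 5c 5c 5c 5c a2) = 7e ← matches
m2: inner = H(7a 36 36 36 36 36 77 57 42) = 98; tag = H(10 5c 5c 5c 5c 5c 98) = 74
m3: inner = H(7a 36 36 36 36 36 27 0e aa) = 67; tag = H(10 5c 5c 5c 5c 5c 67) = 43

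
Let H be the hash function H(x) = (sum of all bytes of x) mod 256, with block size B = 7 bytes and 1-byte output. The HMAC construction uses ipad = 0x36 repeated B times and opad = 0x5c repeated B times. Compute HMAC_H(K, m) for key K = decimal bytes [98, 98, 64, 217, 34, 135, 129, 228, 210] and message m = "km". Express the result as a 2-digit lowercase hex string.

b0

Key decimal bytes [98, 98, 64, 217, 34, 135, 129, 228, 210] = 62 62 40 d9 22 87 81 e4 d2 is 9 bytes > B = 7, so hash it first: H(key) = bd, then zero-pad to 7 bytes: K' = bd 00 00 00 00 00 00.
K' ⊕ ipad = 8b 36 36 36 36 36 36.  K' ⊕ opad = e1 5c 5c 5c 5c 5c 5c.
Inner input = (K'⊕ipad) ∥ m = 8b 36 36 36 36 36 36 ∥ 6b 6d.
Inner hash: sum = 139+54+54+54+54+54+54+107+109 = 679; mod 256 = 167 → a7.
Outer input = (K'⊕opad) ∥ inner = e1 5c 5c 5c 5c 5c 5c ∥ a7.
Outer hash (tag): sum = 225+92+92+92+92+92+92+167 = 944; mod 256 = 176 → b0.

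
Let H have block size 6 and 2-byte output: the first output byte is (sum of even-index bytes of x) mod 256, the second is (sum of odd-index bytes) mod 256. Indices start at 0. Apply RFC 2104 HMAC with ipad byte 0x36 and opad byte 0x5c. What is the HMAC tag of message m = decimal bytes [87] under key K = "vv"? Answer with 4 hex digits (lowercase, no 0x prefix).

e58e

Key "vv" = 76 76 is 2 bytes ≤ B = 6; zero-pad to 6 bytes: K' = 76 76 00 00 00 00.
K' ⊕ ipad = 40 40 36 36 36 36.  K' ⊕ opad = 2a 2a 5c 5c 5c 5c.
Inner input = (K'⊕ipad) ∥ m = 40 40 36 36 36 36 ∥ 57.
Inner hash: even-index sum = 259 mod 256 = 3; odd-index sum = 172 mod 256 = 172 → 03 ac.
Outer input = (K'⊕opad) ∥ inner = 2a 2a 5c 5c 5c 5c ∥ 03 ac.
Outer hash (tag): even-index sum = 229 mod 256 = 229; odd-index sum = 398 mod 256 = 142 → e5 8e.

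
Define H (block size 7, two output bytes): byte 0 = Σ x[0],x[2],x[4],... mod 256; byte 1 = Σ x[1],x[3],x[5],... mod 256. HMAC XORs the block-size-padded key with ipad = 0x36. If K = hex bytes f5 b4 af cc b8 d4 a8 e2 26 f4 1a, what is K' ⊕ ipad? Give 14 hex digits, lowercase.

721c3636363636

Key hex bytes f5 b4 af cc b8 d4 a8 e2 26 f4 1a is 11 bytes > B = 7, so hash it first: H(key) = 44 2a, then zero-pad to 7 bytes: K' = 44 2a 00 00 00 00 00.
XOR each byte with 0x36: 44⊕36=72, 2a⊕36=1c, 00⊕36=36, 00⊕36=36, 00⊕36=36, 00⊕36=36, 00⊕36=36.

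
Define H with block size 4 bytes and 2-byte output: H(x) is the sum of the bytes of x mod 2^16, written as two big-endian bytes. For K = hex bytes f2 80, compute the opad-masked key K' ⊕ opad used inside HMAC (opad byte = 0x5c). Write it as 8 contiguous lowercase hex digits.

Key hex bytes f2 80 is 2 bytes ≤ B = 4; zero-pad to 4 bytes: K' = f2 80 00 00.
XOR each byte with 0x5c: f2⊕5c=ae, 80⊕5c=dc, 00⊕5c=5c, 00⊕5c=5c.

aedc5c5c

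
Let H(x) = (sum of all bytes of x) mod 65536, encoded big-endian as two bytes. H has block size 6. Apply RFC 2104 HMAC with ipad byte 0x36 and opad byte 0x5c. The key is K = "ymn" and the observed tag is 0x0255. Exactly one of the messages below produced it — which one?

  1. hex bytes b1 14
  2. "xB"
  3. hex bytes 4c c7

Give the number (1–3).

3

Key "ymn" = 79 6d 6e is 3 bytes ≤ B = 6; zero-pad to 6 bytes: K' = 79 6d 6e 00 00 00.
K' ⊕ ipad = 4f 5b 58 36 36 36; K' ⊕ opad = 25 31 32 5c 5c 5c.
m1: inner = H(4f 5b 58 36 36 36 b1 14) = 02 69; tag = H(25 31 32 5c 5c 5c 02 69) = 0207
m2: inner = H(4f 5b 58 36 36 36 78 42) = 02 5e; tag = H(25 31 32 5c 5c 5c 02 5e) = 01fc
m3: inner = H(4f 5b 58 36 36 36 4c c7) = 02 b7; tag = H(25 31 32 5c 5c 5c 02 b7) = 0255 ← matches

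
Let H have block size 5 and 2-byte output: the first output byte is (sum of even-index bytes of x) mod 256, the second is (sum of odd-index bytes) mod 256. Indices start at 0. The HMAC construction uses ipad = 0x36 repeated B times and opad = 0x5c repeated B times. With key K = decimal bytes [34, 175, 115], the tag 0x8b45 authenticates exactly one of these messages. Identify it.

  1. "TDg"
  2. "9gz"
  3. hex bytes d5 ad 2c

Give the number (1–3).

Key decimal bytes [34, 175, 115] = 22 af 73 is 3 bytes ≤ B = 5; zero-pad to 5 bytes: K' = 22 af 73 00 00.
K' ⊕ ipad = 14 99 45 36 36; K' ⊕ opad = 7e f3 2f 5c 5c.
m1: inner = H(14 99 45 36 36 54 44 67) = d3 8a; tag = H(7e f3 2f 5c 5c d3 8a) = 9322
m2: inner = H(14 99 45 36 36 39 67 7a) = f6 82; tag = H(7e f3 2f 5c 5c f6 82) = 8b45 ← matches
m3: inner = H(14 99 45 36 36 d5 ad 2c) = 3c d0; tag = H(7e f3 2f 5c 5c 3c d0) = d98b

2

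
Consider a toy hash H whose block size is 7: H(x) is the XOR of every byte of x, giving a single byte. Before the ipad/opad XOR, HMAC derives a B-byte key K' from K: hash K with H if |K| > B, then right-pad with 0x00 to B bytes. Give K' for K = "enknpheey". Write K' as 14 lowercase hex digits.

|K| = 9 > B = 7, so first hash the key.
H(K): XOR 65⊕6e⊕6b⊕6e⊕70⊕68⊕65⊕65⊕79 = 6f.
Zero-pad H(K) = 6f to 7 bytes: K' = 6f 00 00 00 00 00 00.

6f000000000000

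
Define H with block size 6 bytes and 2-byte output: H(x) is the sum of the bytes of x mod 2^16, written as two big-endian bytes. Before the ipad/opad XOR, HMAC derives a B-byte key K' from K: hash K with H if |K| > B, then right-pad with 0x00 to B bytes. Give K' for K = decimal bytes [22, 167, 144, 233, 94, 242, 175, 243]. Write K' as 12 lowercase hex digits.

052800000000

|K| = 8 > B = 6, so first hash the key.
H(K): sum = 22+167+144+233+94+242+175+243 = 1320 → 05 28.
Zero-pad H(K) = 05 28 to 6 bytes: K' = 05 28 00 00 00 00.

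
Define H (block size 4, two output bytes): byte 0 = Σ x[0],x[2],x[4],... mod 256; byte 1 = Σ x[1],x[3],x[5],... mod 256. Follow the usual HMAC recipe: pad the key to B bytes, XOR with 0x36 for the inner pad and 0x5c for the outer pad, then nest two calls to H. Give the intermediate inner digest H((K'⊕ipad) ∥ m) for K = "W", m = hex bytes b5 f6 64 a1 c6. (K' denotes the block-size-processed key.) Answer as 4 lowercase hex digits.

7603

Key "W" = 57 is 1 byte ≤ B = 4; zero-pad to 4 bytes: K' = 57 00 00 00.
K' ⊕ ipad = 61 36 36 36.
Inner input = 61 36 36 36 ∥ b5 f6 64 a1 c6.
Inner hash: even-index sum = 630 mod 256 = 118; odd-index sum = 515 mod 256 = 3 → 76 03.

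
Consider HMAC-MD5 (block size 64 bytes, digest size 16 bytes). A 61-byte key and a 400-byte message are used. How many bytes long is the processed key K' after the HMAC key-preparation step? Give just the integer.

64

Key is 61 ≤ 64 bytes, zero-padded: |K'| = 64.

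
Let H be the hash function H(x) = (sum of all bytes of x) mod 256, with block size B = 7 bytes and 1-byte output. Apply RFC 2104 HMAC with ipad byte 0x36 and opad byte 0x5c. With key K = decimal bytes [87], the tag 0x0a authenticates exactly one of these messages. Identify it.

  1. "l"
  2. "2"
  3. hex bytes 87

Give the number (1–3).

Key decimal bytes [87] = 57 is 1 byte ≤ B = 7; zero-pad to 7 bytes: K' = 57 00 00 00 00 00 00.
K' ⊕ ipad = 61 36 36 36 36 36 36; K' ⊕ opad = 0b 5c 5c 5c 5c 5c 5c.
m1: inner = H(61 36 36 36 36 36 36 6c) = 11; tag = H(0b 5c 5c 5c 5c 5c 5c 11) = 44
m2: inner = H(61 36 36 36 36 36 36 32) = d7; tag = H(0b 5c 5c 5c 5c 5c 5c d7) = 0a ← matches
m3: inner = H(61 36 36 36 36 36 36 87) = 2c; tag = H(0b 5c 5c 5c 5c 5c 5c 2c) = 5f

2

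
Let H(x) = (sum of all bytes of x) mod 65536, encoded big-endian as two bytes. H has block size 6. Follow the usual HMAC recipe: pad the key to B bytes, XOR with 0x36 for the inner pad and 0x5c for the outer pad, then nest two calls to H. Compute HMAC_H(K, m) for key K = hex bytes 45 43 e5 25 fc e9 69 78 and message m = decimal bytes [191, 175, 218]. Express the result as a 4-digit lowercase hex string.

Key hex bytes 45 43 e5 25 fc e9 69 78 is 8 bytes > B = 6, so hash it first: H(key) = 04 58, then zero-pad to 6 bytes: K' = 04 58 00 00 00 00.
K' ⊕ ipad = 32 6e 36 36 36 36.  K' ⊕ opad = 58 04 5c 5c 5c 5c.
Inner input = (K'⊕ipad) ∥ m = 32 6e 36 36 36 36 ∥ bf af da.
Inner hash: sum = 50+110+54+54+54+54+191+175+218 = 960 → 03 c0.
Outer input = (K'⊕opad) ∥ inner = 58 04 5c 5c 5c 5c ∥ 03 c0.
Outer hash (tag): sum = 88+4+92+92+92+92+3+192 = 655 → 02 8f.

028f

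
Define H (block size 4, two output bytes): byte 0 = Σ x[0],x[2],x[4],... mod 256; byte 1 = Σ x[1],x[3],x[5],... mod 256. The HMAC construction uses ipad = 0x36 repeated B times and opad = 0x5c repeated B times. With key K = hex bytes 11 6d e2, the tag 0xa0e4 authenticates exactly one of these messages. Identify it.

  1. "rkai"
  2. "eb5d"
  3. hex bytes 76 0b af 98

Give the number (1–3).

2

Key hex bytes 11 6d e2 is 3 bytes ≤ B = 4; zero-pad to 4 bytes: K' = 11 6d e2 00.
K' ⊕ ipad = 27 5b d4 36; K' ⊕ opad = 4d 31 be 5c.
m1: inner = H(27 5b d4 36 72 6b 61 69) = ce 65; tag = H(4d 31 be 5c ce 65) = d9f2
m2: inner = H(27 5b d4 36 65 62 35 64) = 95 57; tag = H(4d 31 be 5c 95 57) = a0e4 ← matches
m3: inner = H(27 5b d4 36 76 0b af 98) = 20 34; tag = H(4d 31 be 5c 20 34) = 2bc1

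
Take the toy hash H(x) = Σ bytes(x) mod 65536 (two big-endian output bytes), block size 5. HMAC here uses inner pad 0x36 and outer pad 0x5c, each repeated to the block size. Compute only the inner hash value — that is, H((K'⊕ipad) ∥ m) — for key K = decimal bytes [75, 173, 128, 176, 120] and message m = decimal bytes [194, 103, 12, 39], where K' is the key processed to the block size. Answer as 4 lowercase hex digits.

03fe

Key decimal bytes [75, 173, 128, 176, 120] = 4b ad 80 b0 78 is exactly B = 5 bytes: K' = 4b ad 80 b0 78.
K' ⊕ ipad = 7d 9b b6 86 4e.
Inner input = 7d 9b b6 86 4e ∥ c2 67 0c 27.
Inner hash: sum = 125+155+182+134+78+194+103+12+39 = 1022 → 03 fe.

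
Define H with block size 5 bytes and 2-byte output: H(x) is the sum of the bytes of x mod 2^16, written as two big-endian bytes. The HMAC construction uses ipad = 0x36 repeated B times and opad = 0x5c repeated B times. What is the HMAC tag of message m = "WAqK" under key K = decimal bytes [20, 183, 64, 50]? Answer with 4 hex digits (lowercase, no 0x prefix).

02c2

Key decimal bytes [20, 183, 64, 50] = 14 b7 40 32 is 4 bytes ≤ B = 5; zero-pad to 5 bytes: K' = 14 b7 40 32 00.
K' ⊕ ipad = 22 81 76 04 36.  K' ⊕ opad = 48 eb 1c 6e 5c.
Inner input = (K'⊕ipad) ∥ m = 22 81 76 04 36 ∥ 57 41 71 4b.
Inner hash: sum = 34+129+118+4+54+87+65+113+75 = 679 → 02 a7.
Outer input = (K'⊕opad) ∥ inner = 48 eb 1c 6e 5c ∥ 02 a7.
Outer hash (tag): sum = 72+235+28+110+92+2+167 = 706 → 02 c2.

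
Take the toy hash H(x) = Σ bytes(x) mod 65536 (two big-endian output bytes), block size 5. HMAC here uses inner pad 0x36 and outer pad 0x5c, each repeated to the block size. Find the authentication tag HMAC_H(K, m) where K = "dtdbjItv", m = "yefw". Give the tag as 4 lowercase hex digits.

Key "dtdbjItv" = 64 74 64 62 6a 49 74 76 is 8 bytes > B = 5, so hash it first: H(key) = 03 3b, then zero-pad to 5 bytes: K' = 03 3b 00 00 00.
K' ⊕ ipad = 35 0d 36 36 36.  K' ⊕ opad = 5f 67 5c 5c 5c.
Inner input = (K'⊕ipad) ∥ m = 35 0d 36 36 36 ∥ 79 65 66 77.
Inner hash: sum = 53+13+54+54+54+121+101+102+119 = 671 → 02 9f.
Outer input = (K'⊕opad) ∥ inner = 5f 67 5c 5c 5c ∥ 02 9f.
Outer hash (tag): sum = 95+103+92+92+92+2+159 = 635 → 02 7b.

027b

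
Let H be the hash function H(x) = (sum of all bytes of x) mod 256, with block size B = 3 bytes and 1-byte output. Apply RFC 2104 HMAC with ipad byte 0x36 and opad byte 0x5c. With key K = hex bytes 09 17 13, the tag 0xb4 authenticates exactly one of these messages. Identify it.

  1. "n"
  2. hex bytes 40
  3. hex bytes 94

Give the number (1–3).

Key hex bytes 09 17 13 is exactly B = 3 bytes: K' = 09 17 13.
K' ⊕ ipad = 3f 21 25; K' ⊕ opad = 55 4b 4f.
m1: inner = H(3f 21 25 6e) = f3; tag = H(55 4b 4f f3) = e2
m2: inner = H(3f 21 25 40) = c5; tag = H(55 4b 4f c5) = b4 ← matches
m3: inner = H(3f 21 25 94) = 19; tag = H(55 4b 4f 19) = 08

2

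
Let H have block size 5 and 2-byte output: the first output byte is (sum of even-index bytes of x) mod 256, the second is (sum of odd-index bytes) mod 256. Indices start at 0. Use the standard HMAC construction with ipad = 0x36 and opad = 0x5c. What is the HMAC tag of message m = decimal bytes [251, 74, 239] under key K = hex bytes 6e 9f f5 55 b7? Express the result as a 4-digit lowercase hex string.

Key hex bytes 6e 9f f5 55 b7 is exactly B = 5 bytes: K' = 6e 9f f5 55 b7.
K' ⊕ ipad = 58 a9 c3 63 81.  K' ⊕ opad = 32 c3 a9 09 eb.
Inner input = (K'⊕ipad) ∥ m = 58 a9 c3 63 81 ∥ fb 4a ef.
Inner hash: even-index sum = 486 mod 256 = 230; odd-index sum = 758 mod 256 = 246 → e6 f6.
Outer input = (K'⊕opad) ∥ inner = 32 c3 a9 09 eb ∥ e6 f6.
Outer hash (tag): even-index sum = 700 mod 256 = 188; odd-index sum = 434 mod 256 = 178 → bc b2.

bcb2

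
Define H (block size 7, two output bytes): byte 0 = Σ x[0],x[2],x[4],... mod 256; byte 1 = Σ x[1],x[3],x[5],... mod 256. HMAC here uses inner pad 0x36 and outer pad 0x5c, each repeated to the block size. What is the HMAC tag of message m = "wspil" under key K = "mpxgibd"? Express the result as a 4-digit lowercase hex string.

00db

Key "mpxgibd" = 6d 70 78 67 69 62 64 is exactly B = 7 bytes: K' = 6d 70 78 67 69 62 64.
K' ⊕ ipad = 5b 46 4e 51 5f 54 52.  K' ⊕ opad = 31 2c 24 3b 35 3e 38.
Inner input = (K'⊕ipad) ∥ m = 5b 46 4e 51 5f 54 52 ∥ 77 73 70 69 6c.
Inner hash: even-index sum = 566 mod 256 = 54; odd-index sum = 574 mod 256 = 62 → 36 3e.
Outer input = (K'⊕opad) ∥ inner = 31 2c 24 3b 35 3e 38 ∥ 36 3e.
Outer hash (tag): even-index sum = 256 mod 256 = 0; odd-index sum = 219 mod 256 = 219 → 00 db.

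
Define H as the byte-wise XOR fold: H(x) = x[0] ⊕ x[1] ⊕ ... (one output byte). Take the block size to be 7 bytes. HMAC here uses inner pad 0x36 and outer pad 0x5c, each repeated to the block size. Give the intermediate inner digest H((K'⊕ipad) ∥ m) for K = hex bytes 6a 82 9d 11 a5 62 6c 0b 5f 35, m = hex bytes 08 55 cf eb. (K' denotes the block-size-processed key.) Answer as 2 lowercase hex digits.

e1

Key hex bytes 6a 82 9d 11 a5 62 6c 0b 5f 35 is 10 bytes > B = 7, so hash it first: H(key) = ae, then zero-pad to 7 bytes: K' = ae 00 00 00 00 00 00.
K' ⊕ ipad = 98 36 36 36 36 36 36.
Inner input = 98 36 36 36 36 36 36 ∥ 08 55 cf eb.
Inner hash: XOR 98⊕36⊕36⊕36⊕36⊕36⊕36⊕08⊕55⊕cf⊕eb = e1.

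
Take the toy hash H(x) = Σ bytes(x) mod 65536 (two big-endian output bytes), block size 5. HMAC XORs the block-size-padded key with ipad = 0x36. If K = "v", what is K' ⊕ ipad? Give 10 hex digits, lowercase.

4036363636

Key "v" = 76 is 1 byte ≤ B = 5; zero-pad to 5 bytes: K' = 76 00 00 00 00.
XOR each byte with 0x36: 76⊕36=40, 00⊕36=36, 00⊕36=36, 00⊕36=36, 00⊕36=36.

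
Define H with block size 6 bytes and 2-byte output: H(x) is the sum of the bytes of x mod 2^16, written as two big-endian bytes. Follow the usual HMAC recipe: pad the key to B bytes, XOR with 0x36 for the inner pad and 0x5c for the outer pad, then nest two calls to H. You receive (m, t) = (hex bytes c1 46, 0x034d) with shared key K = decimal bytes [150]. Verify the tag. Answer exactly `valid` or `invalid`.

Key decimal bytes [150] = 96 is 1 byte ≤ B = 6; zero-pad to 6 bytes: K' = 96 00 00 00 00 00.
K' ⊕ ipad = a0 36 36 36 36 36; K' ⊕ opad = ca 5c 5c 5c 5c 5c.
Inner hash: sum = 160+54+54+54+54+54+193+70 = 693 → 02 b5.
Outer hash (recomputed tag): sum = 202+92+92+92+92+92+2+181 = 845 → 03 4d.
Recomputed tag = 034d; claimed = 034d → match.

valid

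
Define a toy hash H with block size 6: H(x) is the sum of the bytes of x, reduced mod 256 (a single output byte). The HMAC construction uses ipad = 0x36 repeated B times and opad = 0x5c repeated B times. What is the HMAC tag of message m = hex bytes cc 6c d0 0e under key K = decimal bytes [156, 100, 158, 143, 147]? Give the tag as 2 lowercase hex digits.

Key decimal bytes [156, 100, 158, 143, 147] = 9c 64 9e 8f 93 is 5 bytes ≤ B = 6; zero-pad to 6 bytes: K' = 9c 64 9e 8f 93 00.
K' ⊕ ipad = aa 52 a8 b9 a5 36.  K' ⊕ opad = c0 38 c2 d3 cf 5c.
Inner input = (K'⊕ipad) ∥ m = aa 52 a8 b9 a5 36 ∥ cc 6c d0 0e.
Inner hash: sum = 170+82+168+185+165+54+204+108+208+14 = 1358; mod 256 = 78 → 4e.
Outer input = (K'⊕opad) ∥ inner = c0 38 c2 d3 cf 5c ∥ 4e.
Outer hash (tag): sum = 192+56+194+211+207+92+78 = 1030; mod 256 = 6 → 06.

06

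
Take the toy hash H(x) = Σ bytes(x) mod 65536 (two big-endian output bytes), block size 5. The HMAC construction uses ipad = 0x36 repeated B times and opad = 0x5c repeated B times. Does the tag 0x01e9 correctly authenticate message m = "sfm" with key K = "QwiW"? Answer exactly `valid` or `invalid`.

invalid

Key "QwiW" = 51 77 69 57 is 4 bytes ≤ B = 5; zero-pad to 5 bytes: K' = 51 77 69 57 00.
K' ⊕ ipad = 67 41 5f 61 36; K' ⊕ opad = 0d 2b 35 0b 5c.
Inner hash: sum = 103+65+95+97+54+115+102+109 = 740 → 02 e4.
Outer hash (recomputed tag): sum = 13+43+53+11+92+2+228 = 442 → 01 ba.
Recomputed tag = 01ba; claimed = 01e9 → mismatch.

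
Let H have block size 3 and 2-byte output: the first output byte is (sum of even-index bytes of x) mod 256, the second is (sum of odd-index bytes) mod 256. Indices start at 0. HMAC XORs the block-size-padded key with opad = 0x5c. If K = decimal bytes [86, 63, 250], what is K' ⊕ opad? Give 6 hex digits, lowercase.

0a63a6

Key decimal bytes [86, 63, 250] = 56 3f fa is exactly B = 3 bytes: K' = 56 3f fa.
XOR each byte with 0x5c: 56⊕5c=0a, 3f⊕5c=63, fa⊕5c=a6.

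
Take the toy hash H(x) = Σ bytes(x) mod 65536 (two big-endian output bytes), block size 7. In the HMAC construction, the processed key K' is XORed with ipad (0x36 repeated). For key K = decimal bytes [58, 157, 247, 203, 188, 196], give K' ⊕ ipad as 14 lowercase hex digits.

Key decimal bytes [58, 157, 247, 203, 188, 196] = 3a 9d f7 cb bc c4 is 6 bytes ≤ B = 7; zero-pad to 7 bytes: K' = 3a 9d f7 cb bc c4 00.
XOR each byte with 0x36: 3a⊕36=0c, 9d⊕36=ab, f7⊕36=c1, cb⊕36=fd, bc⊕36=8a, c4⊕36=f2, 00⊕36=36.

0cabc1fd8af236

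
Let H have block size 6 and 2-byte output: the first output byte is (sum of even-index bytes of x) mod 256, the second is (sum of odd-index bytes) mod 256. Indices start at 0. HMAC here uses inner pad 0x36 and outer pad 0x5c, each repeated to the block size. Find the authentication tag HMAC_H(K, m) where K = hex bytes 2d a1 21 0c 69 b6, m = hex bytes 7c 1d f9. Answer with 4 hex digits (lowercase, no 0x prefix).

29a5

Key hex bytes 2d a1 21 0c 69 b6 is exactly B = 6 bytes: K' = 2d a1 21 0c 69 b6.
K' ⊕ ipad = 1b 97 17 3a 5f 80.  K' ⊕ opad = 71 fd 7d 50 35 ea.
Inner input = (K'⊕ipad) ∥ m = 1b 97 17 3a 5f 80 ∥ 7c 1d f9.
Inner hash: even-index sum = 518 mod 256 = 6; odd-index sum = 366 mod 256 = 110 → 06 6e.
Outer input = (K'⊕opad) ∥ inner = 71 fd 7d 50 35 ea ∥ 06 6e.
Outer hash (tag): even-index sum = 297 mod 256 = 41; odd-index sum = 677 mod 256 = 165 → 29 a5.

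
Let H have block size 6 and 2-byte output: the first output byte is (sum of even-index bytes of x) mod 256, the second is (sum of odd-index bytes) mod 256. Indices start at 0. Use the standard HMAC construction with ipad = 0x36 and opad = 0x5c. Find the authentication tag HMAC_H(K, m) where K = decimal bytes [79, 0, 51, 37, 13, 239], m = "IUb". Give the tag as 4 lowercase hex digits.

37ff

Key decimal bytes [79, 0, 51, 37, 13, 239] = 4f 00 33 25 0d ef is exactly B = 6 bytes: K' = 4f 00 33 25 0d ef.
K' ⊕ ipad = 79 36 05 13 3b d9.  K' ⊕ opad = 13 5c 6f 79 51 b3.
Inner input = (K'⊕ipad) ∥ m = 79 36 05 13 3b d9 ∥ 49 55 62.
Inner hash: even-index sum = 356 mod 256 = 100; odd-index sum = 375 mod 256 = 119 → 64 77.
Outer input = (K'⊕opad) ∥ inner = 13 5c 6f 79 51 b3 ∥ 64 77.
Outer hash (tag): even-index sum = 311 mod 256 = 55; odd-index sum = 511 mod 256 = 255 → 37 ff.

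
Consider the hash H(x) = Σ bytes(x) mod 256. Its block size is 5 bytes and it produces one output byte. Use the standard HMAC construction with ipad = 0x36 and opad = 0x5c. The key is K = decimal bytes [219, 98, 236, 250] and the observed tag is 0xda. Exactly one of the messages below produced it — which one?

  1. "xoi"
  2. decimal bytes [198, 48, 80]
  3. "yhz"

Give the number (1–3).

Key decimal bytes [219, 98, 236, 250] = db 62 ec fa is 4 bytes ≤ B = 5; zero-pad to 5 bytes: K' = db 62 ec fa 00.
K' ⊕ ipad = ed 54 da cc 36; K' ⊕ opad = 87 3e b0 a6 5c.
m1: inner = H(ed 54 da cc 36 78 6f 69) = 6d; tag = H(87 3e b0 a6 5c 6d) = e4
m2: inner = H(ed 54 da cc 36 c6 30 50) = 63; tag = H(87 3e b0 a6 5c 63) = da ← matches
m3: inner = H(ed 54 da cc 36 79 68 7a) = 78; tag = H(87 3e b0 a6 5c 78) = ef

2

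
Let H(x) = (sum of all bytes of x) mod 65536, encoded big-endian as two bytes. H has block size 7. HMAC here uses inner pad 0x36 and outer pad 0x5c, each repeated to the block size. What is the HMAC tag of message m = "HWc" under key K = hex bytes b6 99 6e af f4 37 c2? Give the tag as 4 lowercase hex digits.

0562

Key hex bytes b6 99 6e af f4 37 c2 is exactly B = 7 bytes: K' = b6 99 6e af f4 37 c2.
K' ⊕ ipad = 80 af 58 99 c2 01 f4.  K' ⊕ opad = ea c5 32 f3 a8 6b 9e.
Inner input = (K'⊕ipad) ∥ m = 80 af 58 99 c2 01 f4 ∥ 48 57 63.
Inner hash: sum = 128+175+88+153+194+1+244+72+87+99 = 1241 → 04 d9.
Outer input = (K'⊕opad) ∥ inner = ea c5 32 f3 a8 6b 9e ∥ 04 d9.
Outer hash (tag): sum = 234+197+50+243+168+107+158+4+217 = 1378 → 05 62.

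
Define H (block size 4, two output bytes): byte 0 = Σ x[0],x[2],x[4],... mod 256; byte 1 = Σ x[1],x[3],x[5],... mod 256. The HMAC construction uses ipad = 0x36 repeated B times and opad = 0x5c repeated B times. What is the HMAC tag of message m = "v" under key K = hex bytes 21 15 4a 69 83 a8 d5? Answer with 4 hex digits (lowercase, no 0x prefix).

9c1c

Key hex bytes 21 15 4a 69 83 a8 d5 is 7 bytes > B = 4, so hash it first: H(key) = c3 26, then zero-pad to 4 bytes: K' = c3 26 00 00.
K' ⊕ ipad = f5 10 36 36.  K' ⊕ opad = 9f 7a 5c 5c.
Inner input = (K'⊕ipad) ∥ m = f5 10 36 36 ∥ 76.
Inner hash: even-index sum = 417 mod 256 = 161; odd-index sum = 70 mod 256 = 70 → a1 46.
Outer input = (K'⊕opad) ∥ inner = 9f 7a 5c 5c ∥ a1 46.
Outer hash (tag): even-index sum = 412 mod 256 = 156; odd-index sum = 284 mod 256 = 28 → 9c 1c.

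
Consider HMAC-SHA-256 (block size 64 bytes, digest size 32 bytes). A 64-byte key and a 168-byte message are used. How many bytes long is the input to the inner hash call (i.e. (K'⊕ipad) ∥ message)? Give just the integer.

232

Key is 64 ≤ 64 bytes, zero-padded: |K'| = 64.
Inner input = (K'⊕ipad) ∥ m → 64 + 168 = 232 bytes.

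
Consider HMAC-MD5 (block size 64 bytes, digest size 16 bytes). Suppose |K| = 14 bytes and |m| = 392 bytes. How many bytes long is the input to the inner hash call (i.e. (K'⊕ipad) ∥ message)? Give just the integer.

456

Key is 14 ≤ 64 bytes, zero-padded: |K'| = 64.
Inner input = (K'⊕ipad) ∥ m → 64 + 392 = 456 bytes.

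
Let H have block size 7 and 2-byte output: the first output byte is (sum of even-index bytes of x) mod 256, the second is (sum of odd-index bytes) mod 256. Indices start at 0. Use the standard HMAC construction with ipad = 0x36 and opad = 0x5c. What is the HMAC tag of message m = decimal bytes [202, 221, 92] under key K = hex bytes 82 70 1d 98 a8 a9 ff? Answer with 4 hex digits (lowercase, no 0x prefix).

6f08

Key hex bytes 82 70 1d 98 a8 a9 ff is exactly B = 7 bytes: K' = 82 70 1d 98 a8 a9 ff.
K' ⊕ ipad = b4 46 2b ae 9e 9f c9.  K' ⊕ opad = de 2c 41 c4 f4 f5 a3.
Inner input = (K'⊕ipad) ∥ m = b4 46 2b ae 9e 9f c9 ∥ ca dd 5c.
Inner hash: even-index sum = 803 mod 256 = 35; odd-index sum = 697 mod 256 = 185 → 23 b9.
Outer input = (K'⊕opad) ∥ inner = de 2c 41 c4 f4 f5 a3 ∥ 23 b9.
Outer hash (tag): even-index sum = 879 mod 256 = 111; odd-index sum = 520 mod 256 = 8 → 6f 08.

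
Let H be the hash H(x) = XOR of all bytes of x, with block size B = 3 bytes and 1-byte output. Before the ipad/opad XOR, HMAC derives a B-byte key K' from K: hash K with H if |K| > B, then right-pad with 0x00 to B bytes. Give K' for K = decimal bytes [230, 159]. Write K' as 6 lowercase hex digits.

Key decimal bytes [230, 159] = e6 9f is 2 bytes ≤ B = 3; zero-pad to 3 bytes: K' = e6 9f 00.

e69f00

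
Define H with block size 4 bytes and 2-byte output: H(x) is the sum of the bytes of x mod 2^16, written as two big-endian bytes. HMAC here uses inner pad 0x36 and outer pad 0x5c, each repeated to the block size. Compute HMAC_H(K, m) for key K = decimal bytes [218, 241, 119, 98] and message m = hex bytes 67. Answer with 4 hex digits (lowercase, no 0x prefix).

Key decimal bytes [218, 241, 119, 98] = da f1 77 62 is exactly B = 4 bytes: K' = da f1 77 62.
K' ⊕ ipad = ec c7 41 54.  K' ⊕ opad = 86 ad 2b 3e.
Inner input = (K'⊕ipad) ∥ m = ec c7 41 54 ∥ 67.
Inner hash: sum = 236+199+65+84+103 = 687 → 02 af.
Outer input = (K'⊕opad) ∥ inner = 86 ad 2b 3e ∥ 02 af.
Outer hash (tag): sum = 134+173+43+62+2+175 = 589 → 02 4d.

024d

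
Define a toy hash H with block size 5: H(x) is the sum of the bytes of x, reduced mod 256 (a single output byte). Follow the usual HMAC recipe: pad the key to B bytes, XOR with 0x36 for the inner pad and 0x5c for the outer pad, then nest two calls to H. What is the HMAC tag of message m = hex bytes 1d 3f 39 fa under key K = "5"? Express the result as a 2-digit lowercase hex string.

Key "5" = 35 is 1 byte ≤ B = 5; zero-pad to 5 bytes: K' = 35 00 00 00 00.
K' ⊕ ipad = 03 36 36 36 36.  K' ⊕ opad = 69 5c 5c 5c 5c.
Inner input = (K'⊕ipad) ∥ m = 03 36 36 36 36 ∥ 1d 3f 39 fa.
Inner hash: sum = 3+54+54+54+54+29+63+57+250 = 618; mod 256 = 106 → 6a.
Outer input = (K'⊕opad) ∥ inner = 69 5c 5c 5c 5c ∥ 6a.
Outer hash (tag): sum = 105+92+92+92+92+106 = 579; mod 256 = 67 → 43.

43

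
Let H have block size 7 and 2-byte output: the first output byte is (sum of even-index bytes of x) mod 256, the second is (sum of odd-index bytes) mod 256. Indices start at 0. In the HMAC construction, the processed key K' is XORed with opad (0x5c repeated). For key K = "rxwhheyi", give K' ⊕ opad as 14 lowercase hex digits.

96f25c5c5c5c5c

Key "rxwhheyi" = 72 78 77 68 68 65 79 69 is 8 bytes > B = 7, so hash it first: H(key) = ca ae, then zero-pad to 7 bytes: K' = ca ae 00 00 00 00 00.
XOR each byte with 0x5c: ca⊕5c=96, ae⊕5c=f2, 00⊕5c=5c, 00⊕5c=5c, 00⊕5c=5c, 00⊕5c=5c, 00⊕5c=5c.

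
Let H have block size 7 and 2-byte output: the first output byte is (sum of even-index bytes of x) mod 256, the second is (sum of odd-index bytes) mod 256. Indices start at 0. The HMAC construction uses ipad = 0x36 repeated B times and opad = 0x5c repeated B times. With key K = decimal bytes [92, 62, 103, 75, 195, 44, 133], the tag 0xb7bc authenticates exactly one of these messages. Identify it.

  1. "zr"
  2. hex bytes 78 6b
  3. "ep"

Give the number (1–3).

3

Key decimal bytes [92, 62, 103, 75, 195, 44, 133] = 5c 3e 67 4b c3 2c 85 is exactly B = 7 bytes: K' = 5c 3e 67 4b c3 2c 85.
K' ⊕ ipad = 6a 08 51 7d f5 1a b3; K' ⊕ opad = 00 62 3b 17 9f 70 d9.
m1: inner = H(6a 08 51 7d f5 1a b3 7a 72) = d5 19; tag = H(00 62 3b 17 9f 70 d9 d5 19) = ccbe
m2: inner = H(6a 08 51 7d f5 1a b3 78 6b) = ce 17; tag = H(00 62 3b 17 9f 70 d9 ce 17) = cab7
m3: inner = H(6a 08 51 7d f5 1a b3 65 70) = d3 04; tag = H(00 62 3b 17 9f 70 d9 d3 04) = b7bc ← matches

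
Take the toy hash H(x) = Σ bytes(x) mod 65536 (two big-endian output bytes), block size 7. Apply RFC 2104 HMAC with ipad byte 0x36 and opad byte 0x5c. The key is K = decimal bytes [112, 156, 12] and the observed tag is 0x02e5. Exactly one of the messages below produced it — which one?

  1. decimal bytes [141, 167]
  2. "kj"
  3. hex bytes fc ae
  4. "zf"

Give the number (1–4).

1

Key decimal bytes [112, 156, 12] = 70 9c 0c is 3 bytes ≤ B = 7; zero-pad to 7 bytes: K' = 70 9c 0c 00 00 00 00.
K' ⊕ ipad = 46 aa 3a 36 36 36 36; K' ⊕ opad = 2c c0 50 5c 5c 5c 5c.
m1: inner = H(46 aa 3a 36 36 36 36 8d a7) = 03 36; tag = H(2c c0 50 5c 5c 5c 5c 03 36) = 02e5 ← matches
m2: inner = H(46 aa 3a 36 36 36 36 6b 6a) = 02 d7; tag = H(2c c0 50 5c 5c 5c 5c 02 d7) = 0385
m3: inner = H(46 aa 3a 36 36 36 36 fc ae) = 03 ac; tag = H(2c c0 50 5c 5c 5c 5c 03 ac) = 035b
m4: inner = H(46 aa 3a 36 36 36 36 7a 66) = 02 e2; tag = H(2c c0 50 5c 5c 5c 5c 02 e2) = 0390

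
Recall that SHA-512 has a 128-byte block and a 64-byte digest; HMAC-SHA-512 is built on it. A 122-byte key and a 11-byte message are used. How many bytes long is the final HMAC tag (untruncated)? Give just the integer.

The tag is one SHA-512 digest: 64 bytes.

64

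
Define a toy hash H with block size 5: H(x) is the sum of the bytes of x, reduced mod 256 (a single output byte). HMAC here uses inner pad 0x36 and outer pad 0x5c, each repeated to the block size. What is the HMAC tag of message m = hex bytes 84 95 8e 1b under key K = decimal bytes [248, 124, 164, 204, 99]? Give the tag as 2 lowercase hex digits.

Key decimal bytes [248, 124, 164, 204, 99] = f8 7c a4 cc 63 is exactly B = 5 bytes: K' = f8 7c a4 cc 63.
K' ⊕ ipad = ce 4a 92 fa 55.  K' ⊕ opad = a4 20 f8 90 3f.
Inner input = (K'⊕ipad) ∥ m = ce 4a 92 fa 55 ∥ 84 95 8e 1b.
Inner hash: sum = 206+74+146+250+85+132+149+142+27 = 1211; mod 256 = 187 → bb.
Outer input = (K'⊕opad) ∥ inner = a4 20 f8 90 3f ∥ bb.
Outer hash (tag): sum = 164+32+248+144+63+187 = 838; mod 256 = 70 → 46.

46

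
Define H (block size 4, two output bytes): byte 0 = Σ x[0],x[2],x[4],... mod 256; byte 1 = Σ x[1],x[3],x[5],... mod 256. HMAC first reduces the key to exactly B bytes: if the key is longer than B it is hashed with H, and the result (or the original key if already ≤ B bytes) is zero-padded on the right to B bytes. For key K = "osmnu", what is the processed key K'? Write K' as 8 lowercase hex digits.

51e10000

|K| = 5 > B = 4, so first hash the key.
H(K): even-index sum = 337 mod 256 = 81; odd-index sum = 225 mod 256 = 225 → 51 e1.
Zero-pad H(K) = 51 e1 to 4 bytes: K' = 51 e1 00 00.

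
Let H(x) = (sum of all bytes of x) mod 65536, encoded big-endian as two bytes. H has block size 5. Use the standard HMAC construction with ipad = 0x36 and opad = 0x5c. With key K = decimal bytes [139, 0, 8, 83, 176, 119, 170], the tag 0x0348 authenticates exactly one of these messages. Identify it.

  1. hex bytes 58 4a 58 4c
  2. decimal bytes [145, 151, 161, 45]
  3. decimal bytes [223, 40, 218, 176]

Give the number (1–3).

Key decimal bytes [139, 0, 8, 83, 176, 119, 170] = 8b 00 08 53 b0 77 aa is 7 bytes > B = 5, so hash it first: H(key) = 02 b7, then zero-pad to 5 bytes: K' = 02 b7 00 00 00.
K' ⊕ ipad = 34 81 36 36 36; K' ⊕ opad = 5e eb 5c 5c 5c.
m1: inner = H(34 81 36 36 36 58 4a 58 4c) = 02 9d; tag = H(5e eb 5c 5c 5c 02 9d) = 02fc
m2: inner = H(34 81 36 36 36 91 97 a1 2d) = 03 4d; tag = H(5e eb 5c 5c 5c 03 4d) = 02ad
m3: inner = H(34 81 36 36 36 df 28 da b0) = 03 e8; tag = H(5e eb 5c 5c 5c 03 e8) = 0348 ← matches

3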